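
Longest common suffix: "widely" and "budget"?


Word 1: "widely"
Word 2: "budget"
Comparing from end:
  Pos -1: 'y' != 't' (stop)
LCS = "" (length 0)


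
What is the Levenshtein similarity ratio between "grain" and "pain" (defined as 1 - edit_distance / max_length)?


Word 1: "grain" (length 5)
Word 2: "pain" (length 4)
One optimal edit sequence:
  1. delete 'g'  (+1)
  2. substitute 'r' -> 'p'  (+1)
  3. keep 'a'
  4. keep 'i'
  5. keep 'n'
Edit distance = 2
Max length = max(5, 4) = 5
Similarity = 1 - 2/5
= 0.6000


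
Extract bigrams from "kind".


Word: "kind" (length 4)
Number of bigrams = 4 - 2 + 1 = 3
  Position 0: "ki"
  Position 1: "in"
  Position 2: "nd"
Bigrams = "ki", "in", "nd"


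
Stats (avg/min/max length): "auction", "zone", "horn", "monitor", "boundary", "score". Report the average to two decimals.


Lengths: "auction"=7, "zone"=4, "horn"=4, "monitor"=7, "boundary"=8, "score"=5
Sum = 35, Count = 6
Average = 35/6 = 5.83
= avg=5.83, min=4, max=8


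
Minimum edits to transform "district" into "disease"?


Word 1: "district" (length 8)
Word 2: "disease" (length 7)
One optimal edit sequence (insert/delete/substitute each cost 1):
  1. keep 'd'
  2. keep 'i'
  3. keep 's'
  4. delete 't'  (+1)
  5. substitute 'r' -> 'e'  (+1)
  6. substitute 'i' -> 'a'  (+1)
  7. substitute 'c' -> 's'  (+1)
  8. substitute 't' -> 'e'  (+1)
Total edit operations: 5
Edit distance = 5


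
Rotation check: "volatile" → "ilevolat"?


Word: "volatile", Candidate: "ilevolat"
Method: check if candidate is substring of word+word
"volatilevolatile" contains "ilevolat"? Yes
Is rotation = Yes


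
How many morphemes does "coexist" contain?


Word: "coexist"
Morphemes: co- | exist
Each morpheme carries meaning
= 2 morphemes


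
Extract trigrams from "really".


Word: "really" (length 6)
Number of trigrams = 6 - 3 + 1 = 4
  Position 0: "rea"
  Position 1: "eal"
  Position 2: "all"
  Position 3: "lly"
Trigrams = "rea", "eal", "all", "lly"


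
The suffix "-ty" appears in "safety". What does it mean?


Suffix: -ty
Example: safety (safe + -ty)
Meaning = quality of


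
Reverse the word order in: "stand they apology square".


Original: "stand they apology square"
Words (1..n): stand | they | apology | square
Reversed (n..1): square | apology | they | stand
Result = "square apology they stand"


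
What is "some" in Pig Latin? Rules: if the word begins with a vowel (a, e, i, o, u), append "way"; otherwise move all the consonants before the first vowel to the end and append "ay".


Word: "some"
Starts with consonant(s) → move to end, add 'ay'
Consonant cluster: "s"
Pig Latin = "omesay"


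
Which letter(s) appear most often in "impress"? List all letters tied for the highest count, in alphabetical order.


Word: "impress"
Letter counts:
  'e': 1
  'i': 1
  'm': 1
  'p': 1
  'r': 1
  's': 2
Maximum count = 2
Most frequent = 's' (2 times each)


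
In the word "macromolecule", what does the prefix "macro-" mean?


Prefix: macro-
As in: macromolecule -> macro- + molecule
Meaning = large


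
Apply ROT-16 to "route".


Word: "route"
Shift: 16
Each letter → (letter + shift) mod 26:
  'r' (17) + 16 = 7 → 'h'
  'o' (14) + 16 = 4 → 'e'
  'u' (20) + 16 = 10 → 'k'
  't' (19) + 16 = 9 → 'j'
  'e' (4) + 16 = 20 → 'u'
Result = "hekju"


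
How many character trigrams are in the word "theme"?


Word: "theme" (length 5)
Number of 3-grams = length - 3 + 1 = 5 - 3 + 1
= 3


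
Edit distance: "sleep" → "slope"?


Word 1: "sleep" (length 5)
Word 2: "slope" (length 5)
One optimal edit sequence (insert/delete/substitute each cost 1):
  1. keep 's'
  2. keep 'l'
  3. substitute 'e' -> 'o'  (+1)
  4. substitute 'e' -> 'p'  (+1)
  5. substitute 'p' -> 'e'  (+1)
Total edit operations: 3
Edit distance = 3


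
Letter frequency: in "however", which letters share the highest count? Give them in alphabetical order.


Word: "however"
Letter counts:
  'e': 2
  'h': 1
  'o': 1
  'r': 1
  'v': 1
  'w': 1
Maximum count = 2
Most frequent = 'e' (2 times each)


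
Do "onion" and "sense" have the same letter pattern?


Pattern of "onion": [0, 1, 2, 0, 1]
Pattern of "sense": [0, 1, 2, 0, 1]
Patterns match
Same pattern = Yes


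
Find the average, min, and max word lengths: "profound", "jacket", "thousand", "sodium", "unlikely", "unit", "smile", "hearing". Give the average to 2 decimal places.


Lengths: "profound"=8, "jacket"=6, "thousand"=8, "sodium"=6, "unlikely"=8, "unit"=4, "smile"=5, "hearing"=7
Sum = 52, Count = 8
Average = 52/8 = 6.50
= avg=6.50, min=4, max=8


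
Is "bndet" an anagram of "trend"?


Word 1: "trend" → sorted: denrt
Word 2: "bndet" → sorted: bdent
Same letters? denrt != bdent
Anagram = No


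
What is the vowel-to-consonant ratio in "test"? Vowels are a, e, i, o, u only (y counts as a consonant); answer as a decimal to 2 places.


Word: "test"
Vowels (a,e,i,o,u): 1
Consonants: 3
Ratio = 1/3
= 0.33


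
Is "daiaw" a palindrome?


Word: "daiaw"
Reversed: "waiad"
Forward == Backward? daiaw != waiad
Palindrome = No


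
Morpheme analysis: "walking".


Word: "walking"
Morphemes: walk / -ing
Each morpheme carries meaning
= 2 morphemes


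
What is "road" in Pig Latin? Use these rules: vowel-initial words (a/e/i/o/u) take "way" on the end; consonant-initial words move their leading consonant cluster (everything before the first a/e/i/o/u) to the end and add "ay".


Word: "road"
Starts with consonant(s) → move to end, add 'ay'
Consonant cluster: "r"
Pig Latin = "oadray"


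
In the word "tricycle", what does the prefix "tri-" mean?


Prefix: tri-
Example: tricycle (tri- + cycle)
Meaning = three


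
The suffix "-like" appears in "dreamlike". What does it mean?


Suffix: -like
Example: dreamlike (dream + -like)
Meaning = resembling


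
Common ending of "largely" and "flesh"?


Word 1: "largely"
Word 2: "flesh"
Comparing from end:
  Pos -1: 'y' != 'h' (stop)
LCS = "" (length 0)


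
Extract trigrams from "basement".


Word: "basement" (length 8)
Number of trigrams = 8 - 3 + 1 = 6
  Position 0: "bas"
  Position 1: "ase"
  Position 2: "sem"
  Position 3: "eme"
  Position 4: "men"
  Position 5: "ent"
Trigrams = "bas", "ase", "sem", "eme", "men", "ent"


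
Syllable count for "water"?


Word: "water"
Syllable breakdown: wa-ter
Counting: 2 parts
= 2 syllables


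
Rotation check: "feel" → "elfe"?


Word: "feel", Candidate: "elfe"
Method: check if candidate is substring of word+word
"feelfeel" contains "elfe"? Yes
Is rotation = Yes


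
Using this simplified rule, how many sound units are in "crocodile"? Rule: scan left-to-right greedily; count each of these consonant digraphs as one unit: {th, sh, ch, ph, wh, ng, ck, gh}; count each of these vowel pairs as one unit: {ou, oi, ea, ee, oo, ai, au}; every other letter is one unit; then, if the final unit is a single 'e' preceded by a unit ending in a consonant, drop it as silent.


Word: "crocodile" (9 letters)
Left-to-right scan:
  (1) 'c' (letter)
  (2) 'r' (letter)
  (3) 'o' (letter)
  (4) 'c' (letter)
  (5) 'o' (letter)
  (6) 'd' (letter)
  (7) 'i' (letter)
  (8) 'l' (letter)
  (9) 'e' (letter)
Units from scan: 9
Final unit is 'e' after a consonant -> drop as silent (-1)
Sound units = 8 units


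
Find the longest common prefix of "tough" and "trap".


Word 1: "tough"
Word 2: "trap"
Comparing from start:
  Pos 0: 't' == 't'
  Pos 1: 'o' != 'r' (stop)
LCP = "t" (length 1)


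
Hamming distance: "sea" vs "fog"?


Comparing character by character (same length = 3):
  Pos 0: 's' vs 'f' !=
  Pos 1: 'e' vs 'o' !=
  Pos 2: 'a' vs 'g' !=
Hamming distance = 3


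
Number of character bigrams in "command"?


Word: "command" (length 7)
Number of 2-grams = length - 2 + 1 = 7 - 2 + 1
= 6


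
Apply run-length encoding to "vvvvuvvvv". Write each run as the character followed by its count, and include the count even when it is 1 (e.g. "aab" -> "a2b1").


String: "vvvvuvvvv"
Scanning for consecutive runs:
  'v' x 4
  'u' x 1
  'v' x 4
RLE = "v4u1v4"


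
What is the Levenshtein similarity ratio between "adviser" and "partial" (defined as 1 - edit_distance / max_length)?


Word 1: "adviser" (length 7)
Word 2: "partial" (length 7)
One optimal edit sequence:
  1. insert 'p'  (+1)
  2. keep 'a'
  3. substitute 'd' -> 'r'  (+1)
  4. substitute 'v' -> 't'  (+1)
  5. keep 'i'
  6. delete 's'  (+1)
  7. substitute 'e' -> 'a'  (+1)
  8. substitute 'r' -> 'l'  (+1)
Edit distance = 6
Max length = max(7, 7) = 7
Similarity = 1 - 6/7
= 0.1429


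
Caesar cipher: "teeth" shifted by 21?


Word: "teeth"
Shift: 21
Each letter → (letter + shift) mod 26:
  't' (19) + 21 = 14 → 'o'
  'e' (4) + 21 = 25 → 'z'
  'e' (4) + 21 = 25 → 'z'
  't' (19) + 21 = 14 → 'o'
  'h' (7) + 21 = 2 → 'c'
Result = "ozzoc"


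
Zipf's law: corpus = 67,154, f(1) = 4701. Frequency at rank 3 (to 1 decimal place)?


Zipf's law: f(r) = f(1) / r
f(1) = 4701
f(3) = 4701 / 3
= 1567.0 occurrences


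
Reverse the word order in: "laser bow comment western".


Original: "laser bow comment western"
Words (1..n): laser | bow | comment | western
Reversed (n..1): western | comment | bow | laser
Result = "western comment bow laser"


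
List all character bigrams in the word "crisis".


Word: "crisis" (length 6)
Number of bigrams = 6 - 2 + 1 = 5
  Position 0: "cr"
  Position 1: "ri"
  Position 2: "is"
  Position 3: "si"
  Position 4: "is"
Bigrams = "cr", "ri", "is", "si", "is"


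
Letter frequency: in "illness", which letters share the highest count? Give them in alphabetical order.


Word: "illness"
Letter counts:
  'e': 1
  'i': 1
  'l': 2
  'n': 1
  's': 2
Maximum count = 2
Most frequent = 'l', 's' (2 times each)


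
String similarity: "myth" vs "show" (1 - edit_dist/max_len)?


Word 1: "myth" (length 4)
Word 2: "show" (length 4)
One optimal edit sequence:
  1. substitute 'm' -> 's'  (+1)
  2. substitute 'y' -> 'h'  (+1)
  3. substitute 't' -> 'o'  (+1)
  4. substitute 'h' -> 'w'  (+1)
Edit distance = 4
Max length = max(4, 4) = 4
Similarity = 1 - 4/4
= 0.0000


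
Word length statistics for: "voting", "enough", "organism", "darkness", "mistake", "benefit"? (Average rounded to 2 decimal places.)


Lengths: "voting"=6, "enough"=6, "organism"=8, "darkness"=8, "mistake"=7, "benefit"=7
Sum = 42, Count = 6
Average = 42/6 = 7.00
= avg=7.00, min=6, max=8


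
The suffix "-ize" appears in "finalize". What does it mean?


Suffix: -ize
Example: finalize = final + -ize
Meaning = to make


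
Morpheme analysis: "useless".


Word: "useless"
Morphemes: use + -less
Each morpheme carries meaning
= 2 morphemes


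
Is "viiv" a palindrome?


Word: "viiv"
Reversed: "viiv"
Forward == Backward? viiv == viiv
Palindrome = Yes


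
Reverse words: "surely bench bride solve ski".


Original: "surely bench bride solve ski"
Words (1..n): surely | bench | bride | solve | ski
Reversed (n..1): ski | solve | bride | bench | surely
Result = "ski solve bride bench surely"


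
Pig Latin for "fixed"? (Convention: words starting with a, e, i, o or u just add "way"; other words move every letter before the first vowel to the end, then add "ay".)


Word: "fixed"
Starts with consonant(s) → move to end, add 'ay'
Consonant cluster: "f"
Pig Latin = "ixedfay"


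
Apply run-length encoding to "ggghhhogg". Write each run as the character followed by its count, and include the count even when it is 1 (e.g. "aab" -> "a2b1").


String: "ggghhhogg"
Scanning for consecutive runs:
  'g' x 3
  'h' x 3
  'o' x 1
  'g' x 2
RLE = "g3h3o1g2"


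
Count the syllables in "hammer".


Word: "hammer"
Syllable breakdown: ham / mer
Counting: 2 parts
= 2 syllables


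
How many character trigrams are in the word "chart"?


Word: "chart" (length 5)
Number of 3-grams = length - 3 + 1 = 5 - 3 + 1
= 3


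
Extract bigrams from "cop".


Word: "cop" (length 3)
Number of bigrams = 3 - 2 + 1 = 2
  Position 0: "co"
  Position 1: "op"
Bigrams = "co", "op"


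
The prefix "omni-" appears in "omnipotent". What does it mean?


Prefix: omni-
As in: omnipotent -> omni- + potent
Meaning = all


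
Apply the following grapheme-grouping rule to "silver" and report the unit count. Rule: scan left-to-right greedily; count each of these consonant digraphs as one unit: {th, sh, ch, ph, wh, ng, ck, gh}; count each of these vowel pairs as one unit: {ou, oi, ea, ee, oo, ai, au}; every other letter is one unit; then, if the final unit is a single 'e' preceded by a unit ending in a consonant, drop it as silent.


Word: "silver" (6 letters)
Left-to-right scan:
  [1] 's' (letter)
  [2] 'i' (letter)
  [3] 'l' (letter)
  [4] 'v' (letter)
  [5] 'e' (letter)
  [6] 'r' (letter)
Units from scan: 6
Sound units = 6 units


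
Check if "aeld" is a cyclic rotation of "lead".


Word: "lead", Candidate: "aeld"
Method: check if candidate is substring of word+word
"leadlead" contains "aeld"? No
Is rotation = No


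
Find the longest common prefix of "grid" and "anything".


Word 1: "grid"
Word 2: "anything"
Comparing from start:
  Pos 0: 'g' != 'a' (stop)
LCP = "" (length 0)


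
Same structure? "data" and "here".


Pattern of "data": [0, 1, 2, 1]
Pattern of "here": [0, 1, 2, 1]
Patterns match
Same pattern = Yes


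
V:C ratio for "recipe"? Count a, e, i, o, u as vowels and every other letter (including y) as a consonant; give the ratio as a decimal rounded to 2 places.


Word: "recipe"
Vowels (a,e,i,o,u): 3
Consonants: 3
Ratio = 3/3
= 1.00


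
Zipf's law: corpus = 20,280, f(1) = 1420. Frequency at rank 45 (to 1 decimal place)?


Zipf's law: f(r) = f(1) / r
f(1) = 1420
f(45) = 1420 / 45
= 31.6 occurrences


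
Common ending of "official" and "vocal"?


Word 1: "official"
Word 2: "vocal"
Comparing from end:
  Pos -1: 'l' == 'l'
  Pos -2: 'a' == 'a'
  Pos -3: 'i' != 'c' (stop)
LCS = "al" (length 2)


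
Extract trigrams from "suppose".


Word: "suppose" (length 7)
Number of trigrams = 7 - 3 + 1 = 5
  Position 0: "sup"
  Position 1: "upp"
  Position 2: "ppo"
  Position 3: "pos"
  Position 4: "ose"
Trigrams = "sup", "upp", "ppo", "pos", "ose"


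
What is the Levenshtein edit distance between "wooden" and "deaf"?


Word 1: "wooden" (length 6)
Word 2: "deaf" (length 4)
One optimal edit sequence (insert/delete/substitute each cost 1):
  1. delete 'w'  (+1)
  2. delete 'o'  (+1)
  3. delete 'o'  (+1)
  4. keep 'd'
  5. keep 'e'
  6. insert 'a'  (+1)
  7. substitute 'n' -> 'f'  (+1)
Total edit operations: 5
Edit distance = 5


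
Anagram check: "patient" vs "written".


Word 1: "patient" → sorted: aeinptt
Word 2: "written" → sorted: einrttw
Same letters? aeinptt != einrttw
Anagram = No


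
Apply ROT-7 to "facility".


Word: "facility"
Shift: 7
Each letter → (letter + shift) mod 26:
  'f' (5) + 7 = 12 → 'm'
  'a' (0) + 7 = 7 → 'h'
  'c' (2) + 7 = 9 → 'j'
  'i' (8) + 7 = 15 → 'p'
  'l' (11) + 7 = 18 → 's'
  'i' (8) + 7 = 15 → 'p'
  't' (19) + 7 = 0 → 'a'
  'y' (24) + 7 = 5 → 'f'
Result = "mhjpspaf"


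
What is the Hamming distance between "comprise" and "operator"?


Comparing character by character (same length = 8):
  Pos 0: 'c' vs 'o' !=
  Pos 1: 'o' vs 'p' !=
  Pos 2: 'm' vs 'e' !=
  Pos 3: 'p' vs 'r' !=
  Pos 4: 'r' vs 'a' !=
  Pos 5: 'i' vs 't' !=
  Pos 6: 's' vs 'o' !=
  Pos 7: 'e' vs 'r' !=
Hamming distance = 8


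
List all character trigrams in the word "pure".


Word: "pure" (length 4)
Number of trigrams = 4 - 3 + 1 = 2
  Position 0: "pur"
  Position 1: "ure"
Trigrams = "pur", "ure"


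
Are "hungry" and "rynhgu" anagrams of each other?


Word 1: "hungry" → sorted: ghnruy
Word 2: "rynhgu" → sorted: ghnruy
Same letters? ghnruy == ghnruy
Anagram = Yes


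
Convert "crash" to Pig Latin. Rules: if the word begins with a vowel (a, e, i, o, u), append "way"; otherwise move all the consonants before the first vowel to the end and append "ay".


Word: "crash"
Starts with consonant(s) → move to end, add 'ay'
Consonant cluster: "cr"
Pig Latin = "ashcray"


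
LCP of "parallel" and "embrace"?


Word 1: "parallel"
Word 2: "embrace"
Comparing from start:
  Pos 0: 'p' != 'e' (stop)
LCP = "" (length 0)


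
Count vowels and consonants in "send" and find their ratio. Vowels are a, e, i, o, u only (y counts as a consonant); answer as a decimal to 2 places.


Word: "send"
Vowels (a,e,i,o,u): 1
Consonants: 3
Ratio = 1/3
= 0.33


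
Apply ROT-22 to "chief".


Word: "chief"
Shift: 22
Each letter → (letter + shift) mod 26:
  'c' (2) + 22 = 24 → 'y'
  'h' (7) + 22 = 3 → 'd'
  'i' (8) + 22 = 4 → 'e'
  'e' (4) + 22 = 0 → 'a'
  'f' (5) + 22 = 1 → 'b'
Result = "ydeab"


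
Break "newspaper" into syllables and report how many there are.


Word: "newspaper"
Syllable breakdown: news | pa | per
Counting: 3 parts
= 3 syllables


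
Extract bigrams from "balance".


Word: "balance" (length 7)
Number of bigrams = 7 - 2 + 1 = 6
  Position 0: "ba"
  Position 1: "al"
  Position 2: "la"
  Position 3: "an"
  Position 4: "nc"
  Position 5: "ce"
Bigrams = "ba", "al", "la", "an", "nc", "ce"


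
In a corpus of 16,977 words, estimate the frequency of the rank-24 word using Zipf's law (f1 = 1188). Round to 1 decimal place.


Zipf's law: f(r) = f(1) / r
f(1) = 1188
f(24) = 1188 / 24
= 49.5 occurrences


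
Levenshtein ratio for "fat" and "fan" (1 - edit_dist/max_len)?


Word 1: "fat" (length 3)
Word 2: "fan" (length 3)
One optimal edit sequence:
  1. keep 'f'
  2. keep 'a'
  3. substitute 't' -> 'n'  (+1)
Edit distance = 1
Max length = max(3, 3) = 3
Similarity = 1 - 1/3
= 0.6667


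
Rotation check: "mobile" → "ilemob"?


Word: "mobile", Candidate: "ilemob"
Method: check if candidate is substring of word+word
"mobilemobile" contains "ilemob"? Yes
Is rotation = Yes


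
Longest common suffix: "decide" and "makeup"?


Word 1: "decide"
Word 2: "makeup"
Comparing from end:
  Pos -1: 'e' != 'p' (stop)
LCS = "" (length 0)


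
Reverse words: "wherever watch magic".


Original: "wherever watch magic"
Words (1..n): wherever | watch | magic
Reversed (n..1): magic | watch | wherever
Result = "magic watch wherever"


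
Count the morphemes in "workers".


Word: "workers"
Morphemes: work | -er | -s
Each morpheme carries meaning
= 3 morphemes


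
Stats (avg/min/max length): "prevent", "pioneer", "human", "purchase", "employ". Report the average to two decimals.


Lengths: "prevent"=7, "pioneer"=7, "human"=5, "purchase"=8, "employ"=6
Sum = 33, Count = 5
Average = 33/5 = 6.60
= avg=6.60, min=5, max=8


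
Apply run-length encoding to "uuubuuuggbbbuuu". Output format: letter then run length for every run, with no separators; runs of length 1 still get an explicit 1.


String: "uuubuuuggbbbuuu"
Scanning for consecutive runs:
  'u' x 3
  'b' x 1
  'u' x 3
  'g' x 2
  'b' x 3
  'u' x 3
RLE = "u3b1u3g2b3u3"


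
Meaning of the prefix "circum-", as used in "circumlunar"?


Prefix: circum-
Example: circumlunar (circum- + lunar)
Meaning = around


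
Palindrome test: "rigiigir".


Word: "rigiigir"
Reversed: "rigiigir"
Forward == Backward? rigiigir == rigiigir
Palindrome = Yes


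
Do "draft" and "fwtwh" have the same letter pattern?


Pattern of "draft": [0, 1, 2, 3, 4]
Pattern of "fwtwh": [0, 1, 2, 1, 3]
Patterns do not match
Same pattern = No


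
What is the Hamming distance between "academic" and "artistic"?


Comparing character by character (same length = 8):
  Pos 0: 'a' vs 'a' =
  Pos 1: 'c' vs 'r' !=
  Pos 2: 'a' vs 't' !=
  Pos 3: 'd' vs 'i' !=
  Pos 4: 'e' vs 's' !=
  Pos 5: 'm' vs 't' !=
  Pos 6: 'i' vs 'i' =
  Pos 7: 'c' vs 'c' =
Hamming distance = 5


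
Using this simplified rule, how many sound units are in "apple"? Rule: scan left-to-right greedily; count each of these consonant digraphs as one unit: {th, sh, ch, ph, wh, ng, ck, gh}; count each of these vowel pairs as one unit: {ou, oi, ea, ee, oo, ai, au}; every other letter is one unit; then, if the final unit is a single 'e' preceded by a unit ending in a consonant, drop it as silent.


Word: "apple" (5 letters)
Left-to-right scan:
  [1] 'a' (letter)
  [2] 'p' (letter)
  [3] 'p' (letter)
  [4] 'l' (letter)
  [5] 'e' (letter)
Units from scan: 5
Final unit is 'e' after a consonant -> drop as silent (-1)
Sound units = 4 units


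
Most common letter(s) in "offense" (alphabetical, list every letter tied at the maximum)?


Word: "offense"
Letter counts:
  'e': 2
  'f': 2
  'n': 1
  'o': 1
  's': 1
Maximum count = 2
Most frequent = 'e', 'f' (2 times each)


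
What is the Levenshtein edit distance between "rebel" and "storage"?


Word 1: "rebel" (length 5)
Word 2: "storage" (length 7)
One optimal edit sequence (insert/delete/substitute each cost 1):
  1. insert 's'  (+1)
  2. insert 't'  (+1)
  3. insert 'o'  (+1)
  4. keep 'r'
  5. substitute 'e' -> 'a'  (+1)
  6. substitute 'b' -> 'g'  (+1)
  7. keep 'e'
  8. delete 'l'  (+1)
Total edit operations: 6
Edit distance = 6


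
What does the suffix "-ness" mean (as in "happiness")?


Suffix: -ness
Example: happiness (happy + -ness, with a spelling change)
Meaning = state of being


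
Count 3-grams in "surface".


Word: "surface" (length 7)
Number of 3-grams = length - 3 + 1 = 7 - 3 + 1
= 5


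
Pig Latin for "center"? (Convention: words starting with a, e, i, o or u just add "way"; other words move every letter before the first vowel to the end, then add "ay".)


Word: "center"
Starts with consonant(s) → move to end, add 'ay'
Consonant cluster: "c"
Pig Latin = "entercay"


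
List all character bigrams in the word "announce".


Word: "announce" (length 8)
Number of bigrams = 8 - 2 + 1 = 7
  Position 0: "an"
  Position 1: "nn"
  Position 2: "no"
  Position 3: "ou"
  Position 4: "un"
  Position 5: "nc"
  Position 6: "ce"
Bigrams = "an", "nn", "no", "ou", "un", "nc", "ce"


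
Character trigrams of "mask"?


Word: "mask" (length 4)
Number of trigrams = 4 - 3 + 1 = 2
  Position 0: "mas"
  Position 1: "ask"
Trigrams = "mas", "ask"


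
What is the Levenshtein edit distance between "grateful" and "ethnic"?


Word 1: "grateful" (length 8)
Word 2: "ethnic" (length 6)
One optimal edit sequence (insert/delete/substitute each cost 1):
  1. delete 'g'  (+1)
  2. delete 'r'  (+1)
  3. substitute 'a' -> 'e'  (+1)
  4. keep 't'
  5. substitute 'e' -> 'h'  (+1)
  6. substitute 'f' -> 'n'  (+1)
  7. substitute 'u' -> 'i'  (+1)
  8. substitute 'l' -> 'c'  (+1)
Total edit operations: 7
Edit distance = 7


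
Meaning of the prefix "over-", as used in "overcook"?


Prefix: over-
As in: overcook -> over- + cook
Meaning = excessive


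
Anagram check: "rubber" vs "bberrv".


Word 1: "rubber" → sorted: bberru
Word 2: "bberrv" → sorted: bberrv
Same letters? bberru != bberrv
Anagram = No


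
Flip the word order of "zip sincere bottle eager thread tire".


Original: "zip sincere bottle eager thread tire"
Words (1..n): zip | sincere | bottle | eager | thread | tire
Reversed (n..1): tire | thread | eager | bottle | sincere | zip
Result = "tire thread eager bottle sincere zip"


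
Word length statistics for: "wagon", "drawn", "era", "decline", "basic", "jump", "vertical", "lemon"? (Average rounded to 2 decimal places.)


Lengths: "wagon"=5, "drawn"=5, "era"=3, "decline"=7, "basic"=5, "jump"=4, "vertical"=8, "lemon"=5
Sum = 42, Count = 8
Average = 42/8 = 5.25
= avg=5.25, min=3, max=8


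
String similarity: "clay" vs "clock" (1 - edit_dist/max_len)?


Word 1: "clay" (length 4)
Word 2: "clock" (length 5)
One optimal edit sequence:
  1. keep 'c'
  2. keep 'l'
  3. insert 'o'  (+1)
  4. substitute 'a' -> 'c'  (+1)
  5. substitute 'y' -> 'k'  (+1)
Edit distance = 3
Max length = max(4, 5) = 5
Similarity = 1 - 3/5
= 0.4000


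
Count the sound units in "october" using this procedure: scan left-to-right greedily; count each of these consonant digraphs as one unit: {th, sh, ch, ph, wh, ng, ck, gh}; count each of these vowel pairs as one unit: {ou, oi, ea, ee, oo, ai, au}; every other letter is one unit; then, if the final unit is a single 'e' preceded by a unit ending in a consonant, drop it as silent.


Word: "october" (7 letters)
Left-to-right scan:
  [1] 'o' (letter)
  [2] 'c' (letter)
  [3] 't' (letter)
  [4] 'o' (letter)
  [5] 'b' (letter)
  [6] 'e' (letter)
  [7] 'r' (letter)
Units from scan: 7
Sound units = 7 units


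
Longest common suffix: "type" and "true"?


Word 1: "type"
Word 2: "true"
Comparing from end:
  Pos -1: 'e' == 'e'
  Pos -2: 'p' != 'u' (stop)
LCS = "e" (length 1)


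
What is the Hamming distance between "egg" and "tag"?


Comparing character by character (same length = 3):
  Pos 0: 'e' vs 't' !=
  Pos 1: 'g' vs 'a' !=
  Pos 2: 'g' vs 'g' =
Hamming distance = 2


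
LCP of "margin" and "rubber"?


Word 1: "margin"
Word 2: "rubber"
Comparing from start:
  Pos 0: 'm' != 'r' (stop)
LCP = "" (length 0)


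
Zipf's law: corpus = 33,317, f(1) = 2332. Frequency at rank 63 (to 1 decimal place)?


Zipf's law: f(r) = f(1) / r
f(1) = 2332
f(63) = 2332 / 63
= 37.0 occurrences


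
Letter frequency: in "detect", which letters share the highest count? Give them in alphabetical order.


Word: "detect"
Letter counts:
  'c': 1
  'd': 1
  'e': 2
  't': 2
Maximum count = 2
Most frequent = 'e', 't' (2 times each)


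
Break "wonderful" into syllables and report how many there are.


Word: "wonderful"
Syllable breakdown: won · der · ful
Counting: 3 parts
= 3 syllables


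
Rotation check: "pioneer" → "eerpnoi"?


Word: "pioneer", Candidate: "eerpnoi"
Method: check if candidate is substring of word+word
"pioneerpioneer" contains "eerpnoi"? No
Is rotation = No


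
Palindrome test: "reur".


Word: "reur"
Reversed: "ruer"
Forward == Backward? reur != ruer
Palindrome = No


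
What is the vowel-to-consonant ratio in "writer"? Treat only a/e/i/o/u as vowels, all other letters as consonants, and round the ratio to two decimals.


Word: "writer"
Vowels (a,e,i,o,u): 2
Consonants: 4
Ratio = 2/4
= 0.50


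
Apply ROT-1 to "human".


Word: "human"
Shift: 1
Each letter → (letter + shift) mod 26:
  'h' (7) + 1 = 8 → 'i'
  'u' (20) + 1 = 21 → 'v'
  'm' (12) + 1 = 13 → 'n'
  'a' (0) + 1 = 1 → 'b'
  'n' (13) + 1 = 14 → 'o'
Result = "ivnbo"


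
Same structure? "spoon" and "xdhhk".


Pattern of "spoon": [0, 1, 2, 2, 3]
Pattern of "xdhhk": [0, 1, 2, 2, 3]
Patterns match
Same pattern = Yes


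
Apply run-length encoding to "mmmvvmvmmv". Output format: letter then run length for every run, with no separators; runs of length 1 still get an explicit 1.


String: "mmmvvmvmmv"
Scanning for consecutive runs:
  'm' x 3
  'v' x 2
  'm' x 1
  'v' x 1
  'm' x 2
  'v' x 1
RLE = "m3v2m1v1m2v1"


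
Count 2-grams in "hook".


Word: "hook" (length 4)
Number of 2-grams = length - 2 + 1 = 4 - 2 + 1
= 3


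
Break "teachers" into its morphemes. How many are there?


Word: "teachers"
Morphemes: teach + -er + -s
Each morpheme carries meaning
= 3 morphemes


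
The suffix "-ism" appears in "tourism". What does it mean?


Suffix: -ism
Example: tourism = tour + -ism
Meaning = belief / practice


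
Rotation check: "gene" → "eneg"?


Word: "gene", Candidate: "eneg"
Method: check if candidate is substring of word+word
"genegene" contains "eneg"? Yes
Is rotation = Yes


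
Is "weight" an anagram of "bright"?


Word 1: "bright" → sorted: bghirt
Word 2: "weight" → sorted: eghitw
Same letters? bghirt != eghitw
Anagram = No


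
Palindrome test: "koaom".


Word: "koaom"
Reversed: "moaok"
Forward == Backward? koaom != moaok
Palindrome = No


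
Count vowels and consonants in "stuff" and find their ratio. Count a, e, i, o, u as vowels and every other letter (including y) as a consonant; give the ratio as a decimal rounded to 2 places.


Word: "stuff"
Vowels (a,e,i,o,u): 1
Consonants: 4
Ratio = 1/4
= 0.25


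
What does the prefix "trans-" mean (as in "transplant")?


Prefix: trans-
Example: transplant (trans- + plant)
Meaning = across


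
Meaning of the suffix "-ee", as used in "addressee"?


Suffix: -ee
As in: addressee -> address + -ee
Meaning = one who receives


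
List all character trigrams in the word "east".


Word: "east" (length 4)
Number of trigrams = 4 - 3 + 1 = 2
  Position 0: "eas"
  Position 1: "ast"
Trigrams = "eas", "ast"


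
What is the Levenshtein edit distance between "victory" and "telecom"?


Word 1: "victory" (length 7)
Word 2: "telecom" (length 7)
One optimal edit sequence (insert/delete/substitute each cost 1):
  1. substitute 'v' -> 't'  (+1)
  2. substitute 'i' -> 'e'  (+1)
  3. substitute 'c' -> 'l'  (+1)
  4. substitute 't' -> 'e'  (+1)
  5. substitute 'o' -> 'c'  (+1)
  6. substitute 'r' -> 'o'  (+1)
  7. substitute 'y' -> 'm'  (+1)
Total edit operations: 7
Edit distance = 7


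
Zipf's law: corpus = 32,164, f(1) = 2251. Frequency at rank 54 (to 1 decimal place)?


Zipf's law: f(r) = f(1) / r
f(1) = 2251
f(54) = 2251 / 54
= 41.7 occurrences


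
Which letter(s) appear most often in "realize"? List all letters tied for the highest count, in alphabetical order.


Word: "realize"
Letter counts:
  'a': 1
  'e': 2
  'i': 1
  'l': 1
  'r': 1
  'z': 1
Maximum count = 2
Most frequent = 'e' (2 times each)


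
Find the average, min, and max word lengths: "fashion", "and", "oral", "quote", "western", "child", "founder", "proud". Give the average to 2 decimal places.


Lengths: "fashion"=7, "and"=3, "oral"=4, "quote"=5, "western"=7, "child"=5, "founder"=7, "proud"=5
Sum = 43, Count = 8
Average = 43/8 = 5.38
= avg=5.38, min=3, max=7


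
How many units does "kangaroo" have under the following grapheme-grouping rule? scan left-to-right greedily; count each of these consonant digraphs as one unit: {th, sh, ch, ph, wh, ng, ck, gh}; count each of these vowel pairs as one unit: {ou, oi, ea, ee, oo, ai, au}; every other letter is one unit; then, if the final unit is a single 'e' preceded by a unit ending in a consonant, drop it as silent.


Word: "kangaroo" (8 letters)
Left-to-right scan:
  1. 'k' (letter)
  2. 'a' (letter)
  3. 'ng' (digraph)
  4. 'a' (letter)
  5. 'r' (letter)
  6. 'oo' (vowel-pair)
Units from scan: 6
Sound units = 6 units


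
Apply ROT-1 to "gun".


Word: "gun"
Shift: 1
Each letter → (letter + shift) mod 26:
  'g' (6) + 1 = 7 → 'h'
  'u' (20) + 1 = 21 → 'v'
  'n' (13) + 1 = 14 → 'o'
Result = "hvo"


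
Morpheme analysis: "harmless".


Word: "harmless"
Morphemes: harm + -less
Each morpheme carries meaning
= 2 morphemes


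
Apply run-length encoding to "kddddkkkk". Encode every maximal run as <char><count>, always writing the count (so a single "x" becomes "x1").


String: "kddddkkkk"
Scanning for consecutive runs:
  'k' x 1
  'd' x 4
  'k' x 4
RLE = "k1d4k4"


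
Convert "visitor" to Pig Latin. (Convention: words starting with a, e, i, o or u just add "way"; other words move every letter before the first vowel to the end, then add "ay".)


Word: "visitor"
Starts with consonant(s) → move to end, add 'ay'
Consonant cluster: "v"
Pig Latin = "isitorvay"


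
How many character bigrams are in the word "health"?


Word: "health" (length 6)
Number of 2-grams = length - 2 + 1 = 6 - 2 + 1
= 5


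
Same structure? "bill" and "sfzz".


Pattern of "bill": [0, 1, 2, 2]
Pattern of "sfzz": [0, 1, 2, 2]
Patterns match
Same pattern = Yes


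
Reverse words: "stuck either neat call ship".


Original: "stuck either neat call ship"
Words (1..n): stuck | either | neat | call | ship
Reversed (n..1): ship | call | neat | either | stuck
Result = "ship call neat either stuck"


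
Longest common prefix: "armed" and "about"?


Word 1: "armed"
Word 2: "about"
Comparing from start:
  Pos 0: 'a' == 'a'
  Pos 1: 'r' != 'b' (stop)
LCP = "a" (length 1)


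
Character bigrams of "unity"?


Word: "unity" (length 5)
Number of bigrams = 5 - 2 + 1 = 4
  Position 0: "un"
  Position 1: "ni"
  Position 2: "it"
  Position 3: "ty"
Bigrams = "un", "ni", "it", "ty"


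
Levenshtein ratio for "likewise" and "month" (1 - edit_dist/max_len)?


Word 1: "likewise" (length 8)
Word 2: "month" (length 5)
One optimal edit sequence:
  1. delete 'l'  (+1)
  2. delete 'i'  (+1)
  3. delete 'k'  (+1)
  4. substitute 'e' -> 'm'  (+1)
  5. substitute 'w' -> 'o'  (+1)
  6. substitute 'i' -> 'n'  (+1)
  7. substitute 's' -> 't'  (+1)
  8. substitute 'e' -> 'h'  (+1)
Edit distance = 8
Max length = max(8, 5) = 8
Similarity = 1 - 8/8
= 0.0000


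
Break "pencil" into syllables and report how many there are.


Word: "pencil"
Syllable breakdown: pen · cil
Counting: 2 parts
= 2 syllables


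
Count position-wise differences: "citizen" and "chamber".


Comparing character by character (same length = 7):
  Pos 0: 'c' vs 'c' =
  Pos 1: 'i' vs 'h' !=
  Pos 2: 't' vs 'a' !=
  Pos 3: 'i' vs 'm' !=
  Pos 4: 'z' vs 'b' !=
  Pos 5: 'e' vs 'e' =
  Pos 6: 'n' vs 'r' !=
Hamming distance = 5


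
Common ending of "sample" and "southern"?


Word 1: "sample"
Word 2: "southern"
Comparing from end:
  Pos -1: 'e' != 'n' (stop)
LCS = "" (length 0)


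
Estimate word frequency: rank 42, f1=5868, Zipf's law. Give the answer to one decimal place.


Zipf's law: f(r) = f(1) / r
f(1) = 5868
f(42) = 5868 / 42
= 139.7 occurrences


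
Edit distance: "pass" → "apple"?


Word 1: "pass" (length 4)
Word 2: "apple" (length 5)
One optimal edit sequence (insert/delete/substitute each cost 1):
  1. insert 'a'  (+1)
  2. keep 'p'
  3. substitute 'a' -> 'p'  (+1)
  4. substitute 's' -> 'l'  (+1)
  5. substitute 's' -> 'e'  (+1)
Total edit operations: 4
Edit distance = 4


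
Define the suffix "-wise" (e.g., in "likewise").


Suffix: -wise
Example: likewise (like + -wise)
Meaning = in the manner of


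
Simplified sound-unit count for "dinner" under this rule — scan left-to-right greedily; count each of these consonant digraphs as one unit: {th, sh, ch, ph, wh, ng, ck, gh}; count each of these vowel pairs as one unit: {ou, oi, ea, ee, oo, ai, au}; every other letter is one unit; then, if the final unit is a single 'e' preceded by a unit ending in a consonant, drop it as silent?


Word: "dinner" (6 letters)
Left-to-right scan:
  (1) 'd' (letter)
  (2) 'i' (letter)
  (3) 'n' (letter)
  (4) 'n' (letter)
  (5) 'e' (letter)
  (6) 'r' (letter)
Units from scan: 6
Sound units = 6 units


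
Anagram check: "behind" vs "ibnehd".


Word 1: "behind" → sorted: bdehin
Word 2: "ibnehd" → sorted: bdehin
Same letters? bdehin == bdehin
Anagram = Yes


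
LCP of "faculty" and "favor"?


Word 1: "faculty"
Word 2: "favor"
Comparing from start:
  Pos 0: 'f' == 'f'
  Pos 1: 'a' == 'a'
  Pos 2: 'c' != 'v' (stop)
LCP = "fa" (length 2)


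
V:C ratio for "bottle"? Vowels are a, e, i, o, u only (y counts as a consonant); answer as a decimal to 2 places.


Word: "bottle"
Vowels (a,e,i,o,u): 2
Consonants: 4
Ratio = 2/4
= 0.50


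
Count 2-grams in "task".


Word: "task" (length 4)
Number of 2-grams = length - 2 + 1 = 4 - 2 + 1
= 3


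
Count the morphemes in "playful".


Word: "playful"
Morphemes: play | -ful
Each morpheme carries meaning
= 2 morphemes


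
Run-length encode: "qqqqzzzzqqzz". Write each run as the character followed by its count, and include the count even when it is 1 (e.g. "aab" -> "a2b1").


String: "qqqqzzzzqqzz"
Scanning for consecutive runs:
  'q' x 4
  'z' x 4
  'q' x 2
  'z' x 2
RLE = "q4z4q2z2"


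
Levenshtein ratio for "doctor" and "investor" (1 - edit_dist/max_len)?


Word 1: "doctor" (length 6)
Word 2: "investor" (length 8)
One optimal edit sequence:
  1. insert 'i'  (+1)
  2. insert 'n'  (+1)
  3. substitute 'd' -> 'v'  (+1)
  4. substitute 'o' -> 'e'  (+1)
  5. substitute 'c' -> 's'  (+1)
  6. keep 't'
  7. keep 'o'
  8. keep 'r'
Edit distance = 5
Max length = max(6, 8) = 8
Similarity = 1 - 5/8
= 0.3750


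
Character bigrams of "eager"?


Word: "eager" (length 5)
Number of bigrams = 5 - 2 + 1 = 4
  Position 0: "ea"
  Position 1: "ag"
  Position 2: "ge"
  Position 3: "er"
Bigrams = "ea", "ag", "ge", "er"


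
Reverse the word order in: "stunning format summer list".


Original: "stunning format summer list"
Words (1..n): stunning | format | summer | list
Reversed (n..1): list | summer | format | stunning
Result = "list summer format stunning"


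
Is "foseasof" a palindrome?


Word: "foseasof"
Reversed: "fosaesof"
Forward == Backward? foseasof != fosaesof
Palindrome = No


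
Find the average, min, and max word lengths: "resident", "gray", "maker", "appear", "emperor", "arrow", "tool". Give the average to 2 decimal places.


Lengths: "resident"=8, "gray"=4, "maker"=5, "appear"=6, "emperor"=7, "arrow"=5, "tool"=4
Sum = 39, Count = 7
Average = 39/7 = 5.57
= avg=5.57, min=4, max=8


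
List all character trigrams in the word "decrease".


Word: "decrease" (length 8)
Number of trigrams = 8 - 3 + 1 = 6
  Position 0: "dec"
  Position 1: "ecr"
  Position 2: "cre"
  Position 3: "rea"
  Position 4: "eas"
  Position 5: "ase"
Trigrams = "dec", "ecr", "cre", "rea", "eas", "ase"


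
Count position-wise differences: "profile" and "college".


Comparing character by character (same length = 7):
  Pos 0: 'p' vs 'c' !=
  Pos 1: 'r' vs 'o' !=
  Pos 2: 'o' vs 'l' !=
  Pos 3: 'f' vs 'l' !=
  Pos 4: 'i' vs 'e' !=
  Pos 5: 'l' vs 'g' !=
  Pos 6: 'e' vs 'e' =
Hamming distance = 6


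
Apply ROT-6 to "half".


Word: "half"
Shift: 6
Each letter → (letter + shift) mod 26:
  'h' (7) + 6 = 13 → 'n'
  'a' (0) + 6 = 6 → 'g'
  'l' (11) + 6 = 17 → 'r'
  'f' (5) + 6 = 11 → 'l'
Result = "ngrl"


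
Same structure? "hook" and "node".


Pattern of "hook": [0, 1, 1, 2]
Pattern of "node": [0, 1, 2, 3]
Patterns do not match
Same pattern = No


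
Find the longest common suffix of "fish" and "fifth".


Word 1: "fish"
Word 2: "fifth"
Comparing from end:
  Pos -1: 'h' == 'h'
  Pos -2: 's' != 't' (stop)
LCS = "h" (length 1)


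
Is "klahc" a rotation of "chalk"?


Word: "chalk", Candidate: "klahc"
Method: check if candidate is substring of word+word
"chalkchalk" contains "klahc"? No
Is rotation = No


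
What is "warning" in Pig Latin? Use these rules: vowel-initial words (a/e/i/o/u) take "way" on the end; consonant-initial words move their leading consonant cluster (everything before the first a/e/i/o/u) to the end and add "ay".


Word: "warning"
Starts with consonant(s) → move to end, add 'ay'
Consonant cluster: "w"
Pig Latin = "arningway"


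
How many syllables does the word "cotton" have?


Word: "cotton"
Syllable breakdown: cot-ton
Counting: 2 parts
= 2 syllables


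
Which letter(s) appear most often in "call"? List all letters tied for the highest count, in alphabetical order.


Word: "call"
Letter counts:
  'a': 1
  'c': 1
  'l': 2
Maximum count = 2
Most frequent = 'l' (2 times each)


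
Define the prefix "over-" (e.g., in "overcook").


Prefix: over-
Example: overcook (over- + cook)
Meaning = excessive


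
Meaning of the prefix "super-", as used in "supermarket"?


Prefix: super-
Example: supermarket = super- + market
Meaning = above / beyond


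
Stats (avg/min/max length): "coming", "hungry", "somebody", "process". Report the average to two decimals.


Lengths: "coming"=6, "hungry"=6, "somebody"=8, "process"=7
Sum = 27, Count = 4
Average = 27/4 = 6.75
= avg=6.75, min=6, max=8


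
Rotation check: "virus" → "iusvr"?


Word: "virus", Candidate: "iusvr"
Method: check if candidate is substring of word+word
"virusvirus" contains "iusvr"? No
Is rotation = No


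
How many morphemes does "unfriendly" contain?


Word: "unfriendly"
Morphemes: un- / friend / -ly
Each morpheme carries meaning
= 3 morphemes
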